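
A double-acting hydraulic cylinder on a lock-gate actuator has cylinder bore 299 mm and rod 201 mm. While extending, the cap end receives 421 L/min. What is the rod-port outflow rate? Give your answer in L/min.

Cap-side area A_cap = π/4 × (299 mm)² = 70220 mm^2
Rod-side annular area A_ann = π/4 × (299² − 201²) = 38480 mm^2
Piston speed v = Q_in/A_cap; rod-end outflow Q_out = v × A_ann = Q_in × A_ann/A_cap.

Q_out ≈ 231 L/min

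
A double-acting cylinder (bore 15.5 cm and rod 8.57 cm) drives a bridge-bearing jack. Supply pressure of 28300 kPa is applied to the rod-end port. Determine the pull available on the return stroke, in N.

Rod-side annular area A_ann = π/4 × (15.5² − 8.57²) = 131.0 cm^2
On retraction the pressure acts on the annular area (bore minus rod).
F = P × A_ann

F ≈ 3.71e5 N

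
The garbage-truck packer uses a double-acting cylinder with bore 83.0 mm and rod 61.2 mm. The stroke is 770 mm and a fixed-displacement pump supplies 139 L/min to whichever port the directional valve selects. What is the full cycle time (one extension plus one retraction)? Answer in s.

Cap-side area A_cap = π/4 × (83.0 mm)² = 5411 mm^2
Rod-side annular area A_ann = π/4 × (83.0² − 61.2²) = 2469 mm^2
t_ext = A_cap·L/Q = 1.798 s
t_ret = A_ann·L/Q = 0.8206 s
t_cycle = t_ext + t_ret

t ≈ 2.62 s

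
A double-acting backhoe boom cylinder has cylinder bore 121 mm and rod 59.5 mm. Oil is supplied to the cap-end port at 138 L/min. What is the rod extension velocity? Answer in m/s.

Cap-side area A_cap = π/4 × (121 mm)² = 11500 mm^2
v = Q / A

v ≈ 0.200 m/s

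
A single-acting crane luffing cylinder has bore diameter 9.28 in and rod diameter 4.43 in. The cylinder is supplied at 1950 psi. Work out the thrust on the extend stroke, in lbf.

Cap-side area A_cap = π/4 × (9.28 in)² = 67.64 in^2
F = P × A_cap = 1950 psi × A_cap

F ≈ 1.32e5 lbf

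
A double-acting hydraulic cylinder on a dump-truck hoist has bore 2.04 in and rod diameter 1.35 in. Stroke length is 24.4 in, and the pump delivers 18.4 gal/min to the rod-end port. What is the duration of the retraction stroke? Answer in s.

Rod-side annular area A_ann = π/4 × (2.04² − 1.35²) = 1.837 in^2
Swept volume V = A × L; t = V / Q = A·L / Q

t ≈ 0.633 s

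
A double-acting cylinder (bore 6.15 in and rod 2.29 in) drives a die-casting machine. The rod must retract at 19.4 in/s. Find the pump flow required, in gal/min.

Rod-side annular area A_ann = π/4 × (6.15² − 2.29²) = 25.59 in^2
Q = A × v

Q ≈ 129 gal/min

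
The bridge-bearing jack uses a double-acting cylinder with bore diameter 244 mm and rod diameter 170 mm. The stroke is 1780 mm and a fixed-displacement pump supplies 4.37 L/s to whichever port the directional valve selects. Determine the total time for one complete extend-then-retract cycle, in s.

Cap-side area A_cap = π/4 × (244 mm)² = 46760 mm^2
Rod-side annular area A_ann = π/4 × (244² − 170²) = 24060 mm^2
t_ext = A_cap·L/Q = 19.05 s
t_ret = A_ann·L/Q = 9.801 s
t_cycle = t_ext + t_ret

t ≈ 28.8 s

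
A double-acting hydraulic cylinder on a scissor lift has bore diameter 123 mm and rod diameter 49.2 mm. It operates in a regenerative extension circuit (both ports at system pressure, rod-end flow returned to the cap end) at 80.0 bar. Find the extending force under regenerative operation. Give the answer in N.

With equal pressure on both faces, forces on the annular region cancel; the net push is pressure × rod cross-section.
Rod cross-section A_rod = π/4 × (49.2 mm)² = 1901 mm^2
F = P × A_rod

F ≈ 15200 N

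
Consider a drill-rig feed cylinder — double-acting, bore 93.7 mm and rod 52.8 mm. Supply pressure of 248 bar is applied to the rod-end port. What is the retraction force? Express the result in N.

F ≈ 1.17e5 N

Rod-side annular area A_ann = π/4 × (93.7² − 52.8²) = 4706 mm^2
On retraction the pressure acts on the annular area (bore minus rod).
F = P × A_ann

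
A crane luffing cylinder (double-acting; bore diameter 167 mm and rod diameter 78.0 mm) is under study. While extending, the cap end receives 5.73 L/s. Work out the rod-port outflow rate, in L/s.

Q_out ≈ 4.48 L/s

Cap-side area A_cap = π/4 × (167 mm)² = 21900 mm^2
Rod-side annular area A_ann = π/4 × (167² − 78.0²) = 17130 mm^2
Piston speed v = Q_in/A_cap; rod-end outflow Q_out = v × A_ann = Q_in × A_ann/A_cap.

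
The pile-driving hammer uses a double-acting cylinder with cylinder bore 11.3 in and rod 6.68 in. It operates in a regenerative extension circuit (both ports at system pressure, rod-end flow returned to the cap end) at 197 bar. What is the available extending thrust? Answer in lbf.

F ≈ 1.00e5 lbf

With equal pressure on both faces, forces on the annular region cancel; the net push is pressure × rod cross-section.
Rod cross-section A_rod = π/4 × (6.68 in)² = 35.05 in^2
F = P × A_rod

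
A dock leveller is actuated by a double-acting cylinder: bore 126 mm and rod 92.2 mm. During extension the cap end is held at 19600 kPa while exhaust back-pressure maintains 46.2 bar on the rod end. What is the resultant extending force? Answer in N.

F ≈ 2.18e5 N

Cap-side area A_cap = π/4 × (126 mm)² = 12470 mm^2
Rod-side annular area A_ann = π/4 × (126² − 92.2²) = 5792 mm^2
Net thrust = P_cap·A_cap − P_rod·A_ann = 2.444e5 N − 26760 N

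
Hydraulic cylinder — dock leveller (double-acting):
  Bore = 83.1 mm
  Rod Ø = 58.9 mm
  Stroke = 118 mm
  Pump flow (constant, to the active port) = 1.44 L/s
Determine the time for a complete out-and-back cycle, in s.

Cap-side area A_cap = π/4 × (83.1 mm)² = 5424 mm^2
Rod-side annular area A_ann = π/4 × (83.1² − 58.9²) = 2699 mm^2
t_ext = A_cap·L/Q = 0.4444 s
t_ret = A_ann·L/Q = 0.2212 s
t_cycle = t_ext + t_ret

t ≈ 0.666 s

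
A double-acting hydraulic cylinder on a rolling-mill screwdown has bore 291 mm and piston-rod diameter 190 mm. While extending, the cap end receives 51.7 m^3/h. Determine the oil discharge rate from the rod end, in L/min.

Cap-side area A_cap = π/4 × (291 mm)² = 66510 mm^2
Rod-side annular area A_ann = π/4 × (291² − 190²) = 38160 mm^2
Piston speed v = Q_in/A_cap; rod-end outflow Q_out = v × A_ann = Q_in × A_ann/A_cap.

Q_out ≈ 494 L/min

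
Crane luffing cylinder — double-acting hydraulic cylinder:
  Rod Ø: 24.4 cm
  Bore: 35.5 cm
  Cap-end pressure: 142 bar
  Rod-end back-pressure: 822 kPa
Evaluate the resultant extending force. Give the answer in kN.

F ≈ 1360 kN

Cap-side area A_cap = π/4 × (35.5 cm)² = 989.8 cm^2
Rod-side annular area A_ann = π/4 × (35.5² − 24.4²) = 522.2 cm^2
Net thrust = P_cap·A_cap − P_rod·A_ann = 1406 kN − 42.93 kN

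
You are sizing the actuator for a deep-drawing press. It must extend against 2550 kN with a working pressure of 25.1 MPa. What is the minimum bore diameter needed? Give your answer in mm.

Extension force acts on the full piston face: F = P × (π/4)D².
D = √(4F / (πP)) = √(4 × 2550 kN / (π × 25.1 MPa))

D ≈ 360 mm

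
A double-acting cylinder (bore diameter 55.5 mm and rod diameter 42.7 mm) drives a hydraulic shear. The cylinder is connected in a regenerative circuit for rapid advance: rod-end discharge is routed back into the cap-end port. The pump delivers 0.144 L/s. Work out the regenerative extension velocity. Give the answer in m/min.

v ≈ 6.03 m/min

In regeneration the rod-end outflow joins the pump flow into the cap end, so the net volume the pump must supply per unit advance equals the rod cross-section area.
Rod cross-section A_rod = π/4 × (42.7 mm)² = 1432 mm^2
v = Q_pump / A_rod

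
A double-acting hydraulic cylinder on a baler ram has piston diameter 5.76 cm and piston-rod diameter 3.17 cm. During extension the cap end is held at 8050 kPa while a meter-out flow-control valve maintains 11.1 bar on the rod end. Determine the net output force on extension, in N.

Cap-side area A_cap = π/4 × (5.76 cm)² = 26.06 cm^2
Rod-side annular area A_ann = π/4 × (5.76² − 3.17²) = 18.17 cm^2
Net thrust = P_cap·A_cap − P_rod·A_ann = 20980 N − 2016 N

F ≈ 19000 N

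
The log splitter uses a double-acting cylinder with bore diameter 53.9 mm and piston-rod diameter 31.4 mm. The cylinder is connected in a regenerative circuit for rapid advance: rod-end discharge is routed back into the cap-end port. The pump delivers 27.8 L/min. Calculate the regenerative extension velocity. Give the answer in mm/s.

v ≈ 598 mm/s

In regeneration the rod-end outflow joins the pump flow into the cap end, so the net volume the pump must supply per unit advance equals the rod cross-section area.
Rod cross-section A_rod = π/4 × (31.4 mm)² = 774.4 mm^2
v = Q_pump / A_rod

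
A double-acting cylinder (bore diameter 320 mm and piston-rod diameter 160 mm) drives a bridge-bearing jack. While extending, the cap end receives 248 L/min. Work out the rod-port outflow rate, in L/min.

Cap-side area A_cap = π/4 × (320 mm)² = 80420 mm^2
Rod-side annular area A_ann = π/4 × (320² − 160²) = 60320 mm^2
Piston speed v = Q_in/A_cap; rod-end outflow Q_out = v × A_ann = Q_in × A_ann/A_cap.

Q_out ≈ 186 L/min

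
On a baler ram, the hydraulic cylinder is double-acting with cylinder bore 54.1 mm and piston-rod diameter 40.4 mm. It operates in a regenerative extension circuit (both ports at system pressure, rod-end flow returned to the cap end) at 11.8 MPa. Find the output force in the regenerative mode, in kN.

F ≈ 15.1 kN

With equal pressure on both faces, forces on the annular region cancel; the net push is pressure × rod cross-section.
Rod cross-section A_rod = π/4 × (40.4 mm)² = 1282 mm^2
F = P × A_rod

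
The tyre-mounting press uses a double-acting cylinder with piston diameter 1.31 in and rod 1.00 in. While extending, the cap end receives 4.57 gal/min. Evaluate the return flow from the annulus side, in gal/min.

Q_out ≈ 1.91 gal/min

Cap-side area A_cap = π/4 × (1.31 in)² = 1.348 in^2
Rod-side annular area A_ann = π/4 × (1.31² − 1.00²) = 0.5624 in^2
Piston speed v = Q_in/A_cap; rod-end outflow Q_out = v × A_ann = Q_in × A_ann/A_cap.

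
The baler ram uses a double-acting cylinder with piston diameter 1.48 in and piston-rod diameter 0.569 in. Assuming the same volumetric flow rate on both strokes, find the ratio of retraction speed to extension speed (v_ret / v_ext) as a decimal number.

v_ret/v_ext ≈ 1.17

Cap-side area A_cap = π/4 × (1.48 in)² = 1.720 in^2
Rod-side annular area A_ann = π/4 × (1.48² − 0.569²) = 1.466 in^2
For equal Q, v ∝ 1/A, so v_ret/v_ext = A_cap/A_ann.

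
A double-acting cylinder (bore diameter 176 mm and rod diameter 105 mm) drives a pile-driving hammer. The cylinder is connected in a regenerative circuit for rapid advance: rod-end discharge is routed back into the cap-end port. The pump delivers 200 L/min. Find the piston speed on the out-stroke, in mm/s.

v ≈ 385 mm/s

In regeneration the rod-end outflow joins the pump flow into the cap end, so the net volume the pump must supply per unit advance equals the rod cross-section area.
Rod cross-section A_rod = π/4 × (105 mm)² = 8659 mm^2
v = Q_pump / A_rod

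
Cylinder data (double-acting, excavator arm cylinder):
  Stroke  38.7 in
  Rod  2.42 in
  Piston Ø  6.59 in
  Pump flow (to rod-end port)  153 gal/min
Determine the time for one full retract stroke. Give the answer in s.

t ≈ 1.94 s

Rod-side annular area A_ann = π/4 × (6.59² − 2.42²) = 29.51 in^2
Swept volume V = A × L; t = V / Q = A·L / Q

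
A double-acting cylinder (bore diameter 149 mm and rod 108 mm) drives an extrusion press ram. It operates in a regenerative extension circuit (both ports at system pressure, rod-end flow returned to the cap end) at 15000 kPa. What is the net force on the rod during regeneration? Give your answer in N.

With equal pressure on both faces, forces on the annular region cancel; the net push is pressure × rod cross-section.
Rod cross-section A_rod = π/4 × (108 mm)² = 9161 mm^2
F = P × A_rod

F ≈ 1.37e5 N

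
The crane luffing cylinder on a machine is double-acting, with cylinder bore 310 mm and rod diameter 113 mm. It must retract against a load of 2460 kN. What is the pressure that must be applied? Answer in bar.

Rod-side annular area A_ann = π/4 × (310² − 113²) = 65450 mm^2
Retraction: pressure acts on the annular area.
P = F / A = 2460 kN / A

P ≈ 376 bar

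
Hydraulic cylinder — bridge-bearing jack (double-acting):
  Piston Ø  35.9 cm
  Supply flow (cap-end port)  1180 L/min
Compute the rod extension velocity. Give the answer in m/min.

v ≈ 11.7 m/min

Cap-side area A_cap = π/4 × (35.9 cm)² = 1012 cm^2
v = Q / A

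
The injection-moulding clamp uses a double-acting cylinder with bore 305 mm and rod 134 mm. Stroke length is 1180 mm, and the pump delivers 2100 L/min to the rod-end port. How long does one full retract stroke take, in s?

Rod-side annular area A_ann = π/4 × (305² − 134²) = 58960 mm^2
Swept volume V = A × L; t = V / Q = A·L / Q

t ≈ 1.99 s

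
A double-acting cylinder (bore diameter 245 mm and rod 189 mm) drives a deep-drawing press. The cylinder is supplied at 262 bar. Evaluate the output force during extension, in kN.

F ≈ 1240 kN

Cap-side area A_cap = π/4 × (245 mm)² = 47140 mm^2
F = P × A_cap = 262 bar × A_cap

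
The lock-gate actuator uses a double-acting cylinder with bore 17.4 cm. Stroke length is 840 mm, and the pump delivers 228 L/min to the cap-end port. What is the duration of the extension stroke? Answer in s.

Cap-side area A_cap = π/4 × (17.4 cm)² = 237.8 cm^2
Swept volume V = A × L; t = V / Q = A·L / Q

t ≈ 5.26 s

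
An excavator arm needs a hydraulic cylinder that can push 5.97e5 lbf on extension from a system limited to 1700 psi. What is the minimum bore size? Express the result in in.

Extension force acts on the full piston face: F = P × (π/4)D².
D = √(4F / (πP)) = √(4 × 5.97e5 lbf / (π × 1700 psi))

D ≈ 21.1 in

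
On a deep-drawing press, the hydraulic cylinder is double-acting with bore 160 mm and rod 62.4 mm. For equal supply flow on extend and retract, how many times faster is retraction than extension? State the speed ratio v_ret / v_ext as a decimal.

Cap-side area A_cap = π/4 × (160 mm)² = 20110 mm^2
Rod-side annular area A_ann = π/4 × (160² − 62.4²) = 17050 mm^2
For equal Q, v ∝ 1/A, so v_ret/v_ext = A_cap/A_ann.

v_ret/v_ext ≈ 1.18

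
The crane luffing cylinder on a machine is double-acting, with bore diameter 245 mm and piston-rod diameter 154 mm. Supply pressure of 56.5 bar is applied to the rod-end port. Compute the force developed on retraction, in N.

Rod-side annular area A_ann = π/4 × (245² − 154²) = 28520 mm^2
On retraction the pressure acts on the annular area (bore minus rod).
F = P × A_ann

F ≈ 1.61e5 N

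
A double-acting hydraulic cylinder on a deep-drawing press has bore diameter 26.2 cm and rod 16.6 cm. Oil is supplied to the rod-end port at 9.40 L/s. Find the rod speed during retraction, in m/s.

Rod-side annular area A_ann = π/4 × (26.2² − 16.6²) = 322.7 cm^2
Flow into the rod-end port fills the annular volume.
v = Q / A

v ≈ 0.291 m/s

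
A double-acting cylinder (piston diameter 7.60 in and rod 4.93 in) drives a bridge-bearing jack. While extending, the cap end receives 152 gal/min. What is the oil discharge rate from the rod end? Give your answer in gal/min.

Q_out ≈ 88.0 gal/min

Cap-side area A_cap = π/4 × (7.60 in)² = 45.36 in^2
Rod-side annular area A_ann = π/4 × (7.60² − 4.93²) = 26.28 in^2
Piston speed v = Q_in/A_cap; rod-end outflow Q_out = v × A_ann = Q_in × A_ann/A_cap.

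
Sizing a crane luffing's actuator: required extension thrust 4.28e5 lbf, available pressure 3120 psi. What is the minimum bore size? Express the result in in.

Extension force acts on the full piston face: F = P × (π/4)D².
D = √(4F / (πP)) = √(4 × 4.28e5 lbf / (π × 3120 psi))

D ≈ 13.2 in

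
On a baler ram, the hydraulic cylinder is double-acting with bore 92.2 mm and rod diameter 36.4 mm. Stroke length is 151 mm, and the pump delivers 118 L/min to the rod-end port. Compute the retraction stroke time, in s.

t ≈ 0.433 s

Rod-side annular area A_ann = π/4 × (92.2² − 36.4²) = 5636 mm^2
Swept volume V = A × L; t = V / Q = A·L / Q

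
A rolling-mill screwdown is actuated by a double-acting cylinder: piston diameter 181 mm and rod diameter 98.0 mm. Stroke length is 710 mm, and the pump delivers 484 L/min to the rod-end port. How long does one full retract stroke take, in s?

t ≈ 1.60 s

Rod-side annular area A_ann = π/4 × (181² − 98.0²) = 18190 mm^2
Swept volume V = A × L; t = V / Q = A·L / Q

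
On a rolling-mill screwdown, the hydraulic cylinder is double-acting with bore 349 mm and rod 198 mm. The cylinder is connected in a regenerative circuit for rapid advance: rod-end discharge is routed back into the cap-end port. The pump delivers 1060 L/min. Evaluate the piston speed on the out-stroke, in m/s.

In regeneration the rod-end outflow joins the pump flow into the cap end, so the net volume the pump must supply per unit advance equals the rod cross-section area.
Rod cross-section A_rod = π/4 × (198 mm)² = 30790 mm^2
v = Q_pump / A_rod

v ≈ 0.574 m/s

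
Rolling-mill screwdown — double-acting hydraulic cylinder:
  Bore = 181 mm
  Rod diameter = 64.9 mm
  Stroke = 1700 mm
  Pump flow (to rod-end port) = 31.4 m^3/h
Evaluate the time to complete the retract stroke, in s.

Rod-side annular area A_ann = π/4 × (181² − 64.9²) = 22420 mm^2
Swept volume V = A × L; t = V / Q = A·L / Q

t ≈ 4.37 s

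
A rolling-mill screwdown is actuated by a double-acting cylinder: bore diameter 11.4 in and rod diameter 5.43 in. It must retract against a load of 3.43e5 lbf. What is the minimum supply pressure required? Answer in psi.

Rod-side annular area A_ann = π/4 × (11.4² − 5.43²) = 78.91 in^2
Retraction: pressure acts on the annular area.
P = F / A = 3.43e5 lbf / A

P ≈ 4350 psi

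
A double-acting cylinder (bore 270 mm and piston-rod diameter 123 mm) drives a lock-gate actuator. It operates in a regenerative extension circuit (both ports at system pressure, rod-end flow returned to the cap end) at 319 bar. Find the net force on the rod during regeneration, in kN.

F ≈ 379 kN

With equal pressure on both faces, forces on the annular region cancel; the net push is pressure × rod cross-section.
Rod cross-section A_rod = π/4 × (123 mm)² = 11880 mm^2
F = P × A_rod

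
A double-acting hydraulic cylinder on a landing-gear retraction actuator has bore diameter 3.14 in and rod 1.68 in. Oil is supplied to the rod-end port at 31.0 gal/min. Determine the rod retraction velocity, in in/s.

Rod-side annular area A_ann = π/4 × (3.14² − 1.68²) = 5.527 in^2
Flow into the rod-end port fills the annular volume.
v = Q / A

v ≈ 21.6 in/s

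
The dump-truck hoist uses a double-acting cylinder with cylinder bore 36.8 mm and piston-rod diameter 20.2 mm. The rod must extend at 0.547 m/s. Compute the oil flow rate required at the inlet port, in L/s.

Cap-side area A_cap = π/4 × (36.8 mm)² = 1064 mm^2
Q = A × v

Q ≈ 0.582 L/s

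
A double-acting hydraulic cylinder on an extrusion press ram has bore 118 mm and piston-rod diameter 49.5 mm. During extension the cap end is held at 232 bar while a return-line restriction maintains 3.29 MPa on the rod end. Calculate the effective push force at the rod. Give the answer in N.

Cap-side area A_cap = π/4 × (118 mm)² = 10940 mm^2
Rod-side annular area A_ann = π/4 × (118² − 49.5²) = 9011 mm^2
Net thrust = P_cap·A_cap − P_rod·A_ann = 2.537e5 N − 29650 N

F ≈ 2.24e5 N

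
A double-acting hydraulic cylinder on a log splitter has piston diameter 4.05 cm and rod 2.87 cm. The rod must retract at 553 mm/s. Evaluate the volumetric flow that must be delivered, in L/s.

Q ≈ 0.355 L/s

Rod-side annular area A_ann = π/4 × (4.05² − 2.87²) = 6.413 cm^2
Q = A × v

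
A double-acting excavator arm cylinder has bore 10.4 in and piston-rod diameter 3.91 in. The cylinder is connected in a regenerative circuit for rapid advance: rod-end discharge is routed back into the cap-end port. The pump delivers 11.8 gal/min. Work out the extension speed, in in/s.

In regeneration the rod-end outflow joins the pump flow into the cap end, so the net volume the pump must supply per unit advance equals the rod cross-section area.
Rod cross-section A_rod = π/4 × (3.91 in)² = 12.01 in^2
v = Q_pump / A_rod

v ≈ 3.78 in/s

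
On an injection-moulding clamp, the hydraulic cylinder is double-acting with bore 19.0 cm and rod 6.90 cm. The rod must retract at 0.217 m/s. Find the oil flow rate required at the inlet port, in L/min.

Q ≈ 320 L/min

Rod-side annular area A_ann = π/4 × (19.0² − 6.90²) = 246.1 cm^2
Q = A × v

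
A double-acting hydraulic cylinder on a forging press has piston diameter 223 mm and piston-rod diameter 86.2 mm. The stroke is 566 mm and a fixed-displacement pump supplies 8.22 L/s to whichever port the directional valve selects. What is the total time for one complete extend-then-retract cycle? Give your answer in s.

t ≈ 4.98 s

Cap-side area A_cap = π/4 × (223 mm)² = 39060 mm^2
Rod-side annular area A_ann = π/4 × (223² − 86.2²) = 33220 mm^2
t_ext = A_cap·L/Q = 2.689 s
t_ret = A_ann·L/Q = 2.287 s
t_cycle = t_ext + t_ret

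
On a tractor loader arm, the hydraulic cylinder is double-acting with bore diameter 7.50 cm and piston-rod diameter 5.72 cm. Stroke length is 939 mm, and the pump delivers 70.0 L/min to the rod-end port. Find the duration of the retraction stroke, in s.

Rod-side annular area A_ann = π/4 × (7.50² − 5.72²) = 18.48 cm^2
Swept volume V = A × L; t = V / Q = A·L / Q

t ≈ 1.49 s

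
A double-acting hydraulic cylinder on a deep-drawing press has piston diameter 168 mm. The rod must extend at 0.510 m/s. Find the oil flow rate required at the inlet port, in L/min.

Cap-side area A_cap = π/4 × (168 mm)² = 22170 mm^2
Q = A × v

Q ≈ 678 L/min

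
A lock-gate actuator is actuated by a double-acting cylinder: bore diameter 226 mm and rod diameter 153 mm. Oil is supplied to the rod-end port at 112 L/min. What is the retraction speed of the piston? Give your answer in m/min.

Rod-side annular area A_ann = π/4 × (226² − 153²) = 21730 mm^2
Flow into the rod-end port fills the annular volume.
v = Q / A

v ≈ 5.15 m/min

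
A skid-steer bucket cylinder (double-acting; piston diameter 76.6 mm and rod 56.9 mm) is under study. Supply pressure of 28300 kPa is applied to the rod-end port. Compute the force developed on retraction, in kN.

F ≈ 58.5 kN

Rod-side annular area A_ann = π/4 × (76.6² − 56.9²) = 2066 mm^2
On retraction the pressure acts on the annular area (bore minus rod).
F = P × A_ann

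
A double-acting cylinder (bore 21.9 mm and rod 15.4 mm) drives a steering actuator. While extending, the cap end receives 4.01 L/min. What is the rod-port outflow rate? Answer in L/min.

Q_out ≈ 2.03 L/min

Cap-side area A_cap = π/4 × (21.9 mm)² = 376.7 mm^2
Rod-side annular area A_ann = π/4 × (21.9² − 15.4²) = 190.4 mm^2
Piston speed v = Q_in/A_cap; rod-end outflow Q_out = v × A_ann = Q_in × A_ann/A_cap.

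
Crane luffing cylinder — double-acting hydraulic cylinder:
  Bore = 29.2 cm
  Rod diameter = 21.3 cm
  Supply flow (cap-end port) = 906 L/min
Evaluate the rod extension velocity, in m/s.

Cap-side area A_cap = π/4 × (29.2 cm)² = 669.7 cm^2
v = Q / A

v ≈ 0.225 m/s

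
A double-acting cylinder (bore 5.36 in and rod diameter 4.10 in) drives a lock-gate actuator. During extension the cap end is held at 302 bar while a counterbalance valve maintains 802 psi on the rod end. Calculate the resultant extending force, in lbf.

F ≈ 91300 lbf

Cap-side area A_cap = π/4 × (5.36 in)² = 22.56 in^2
Rod-side annular area A_ann = π/4 × (5.36² − 4.10²) = 9.362 in^2
Net thrust = P_cap·A_cap − P_rod·A_ann = 98830 lbf − 7508 lbf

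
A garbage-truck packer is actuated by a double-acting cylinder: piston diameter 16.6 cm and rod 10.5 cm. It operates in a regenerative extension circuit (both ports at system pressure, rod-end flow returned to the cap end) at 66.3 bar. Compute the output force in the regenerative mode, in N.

F ≈ 57400 N

With equal pressure on both faces, forces on the annular region cancel; the net push is pressure × rod cross-section.
Rod cross-section A_rod = π/4 × (10.5 cm)² = 86.59 cm^2
F = P × A_rod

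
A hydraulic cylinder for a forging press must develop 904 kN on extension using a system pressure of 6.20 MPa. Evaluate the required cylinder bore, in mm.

Extension force acts on the full piston face: F = P × (π/4)D².
D = √(4F / (πP)) = √(4 × 904 kN / (π × 6.20 MPa))

D ≈ 431 mm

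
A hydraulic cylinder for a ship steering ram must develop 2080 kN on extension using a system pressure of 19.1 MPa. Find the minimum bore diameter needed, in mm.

D ≈ 372 mm

Extension force acts on the full piston face: F = P × (π/4)D².
D = √(4F / (πP)) = √(4 × 2080 kN / (π × 19.1 MPa))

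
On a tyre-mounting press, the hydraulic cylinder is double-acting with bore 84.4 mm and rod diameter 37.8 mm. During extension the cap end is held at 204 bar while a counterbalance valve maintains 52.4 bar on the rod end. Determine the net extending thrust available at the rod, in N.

Cap-side area A_cap = π/4 × (84.4 mm)² = 5595 mm^2
Rod-side annular area A_ann = π/4 × (84.4² − 37.8²) = 4472 mm^2
Net thrust = P_cap·A_cap − P_rod·A_ann = 1.141e5 N − 23440 N

F ≈ 90700 N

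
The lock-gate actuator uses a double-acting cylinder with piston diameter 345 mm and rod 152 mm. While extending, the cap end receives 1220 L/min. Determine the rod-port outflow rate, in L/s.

Q_out ≈ 16.4 L/s

Cap-side area A_cap = π/4 × (345 mm)² = 93480 mm^2
Rod-side annular area A_ann = π/4 × (345² − 152²) = 75340 mm^2
Piston speed v = Q_in/A_cap; rod-end outflow Q_out = v × A_ann = Q_in × A_ann/A_cap.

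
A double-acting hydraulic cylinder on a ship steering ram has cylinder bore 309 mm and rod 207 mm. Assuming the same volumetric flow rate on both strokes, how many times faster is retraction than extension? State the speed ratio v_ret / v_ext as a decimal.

Cap-side area A_cap = π/4 × (309 mm)² = 74990 mm^2
Rod-side annular area A_ann = π/4 × (309² − 207²) = 41340 mm^2
For equal Q, v ∝ 1/A, so v_ret/v_ext = A_cap/A_ann.

v_ret/v_ext ≈ 1.81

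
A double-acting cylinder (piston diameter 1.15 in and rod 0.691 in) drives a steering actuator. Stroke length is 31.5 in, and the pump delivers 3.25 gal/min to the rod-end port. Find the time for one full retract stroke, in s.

Rod-side annular area A_ann = π/4 × (1.15² − 0.691²) = 0.6637 in^2
Swept volume V = A × L; t = V / Q = A·L / Q

t ≈ 1.67 s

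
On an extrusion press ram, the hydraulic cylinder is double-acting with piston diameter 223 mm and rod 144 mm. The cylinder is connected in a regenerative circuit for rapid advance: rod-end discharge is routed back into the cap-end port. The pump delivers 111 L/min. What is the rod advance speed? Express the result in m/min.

In regeneration the rod-end outflow joins the pump flow into the cap end, so the net volume the pump must supply per unit advance equals the rod cross-section area.
Rod cross-section A_rod = π/4 × (144 mm)² = 16290 mm^2
v = Q_pump / A_rod

v ≈ 6.82 m/min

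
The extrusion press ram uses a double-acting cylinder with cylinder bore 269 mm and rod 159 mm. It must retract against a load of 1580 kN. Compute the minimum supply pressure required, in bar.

P ≈ 427 bar

Rod-side annular area A_ann = π/4 × (269² − 159²) = 36980 mm^2
Retraction: pressure acts on the annular area.
P = F / A = 1580 kN / A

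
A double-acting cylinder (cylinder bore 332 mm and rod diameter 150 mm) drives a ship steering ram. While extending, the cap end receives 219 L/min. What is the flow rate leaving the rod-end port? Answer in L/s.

Cap-side area A_cap = π/4 × (332 mm)² = 86570 mm^2
Rod-side annular area A_ann = π/4 × (332² − 150²) = 68900 mm^2
Piston speed v = Q_in/A_cap; rod-end outflow Q_out = v × A_ann = Q_in × A_ann/A_cap.

Q_out ≈ 2.90 L/s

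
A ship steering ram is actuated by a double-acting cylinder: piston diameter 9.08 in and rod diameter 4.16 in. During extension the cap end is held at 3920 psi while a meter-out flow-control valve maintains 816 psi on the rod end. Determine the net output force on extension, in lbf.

F ≈ 2.12e5 lbf

Cap-side area A_cap = π/4 × (9.08 in)² = 64.75 in^2
Rod-side annular area A_ann = π/4 × (9.08² − 4.16²) = 51.16 in^2
Net thrust = P_cap·A_cap − P_rod·A_ann = 2.538e5 lbf − 41750 lbf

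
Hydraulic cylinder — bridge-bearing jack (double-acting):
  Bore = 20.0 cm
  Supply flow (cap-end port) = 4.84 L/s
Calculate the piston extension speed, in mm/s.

v ≈ 154 mm/s

Cap-side area A_cap = π/4 × (20.0 cm)² = 314.2 cm^2
v = Q / A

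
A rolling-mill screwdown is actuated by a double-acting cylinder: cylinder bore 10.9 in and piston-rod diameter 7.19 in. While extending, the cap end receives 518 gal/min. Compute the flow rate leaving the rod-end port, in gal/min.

Q_out ≈ 293 gal/min

Cap-side area A_cap = π/4 × (10.9 in)² = 93.31 in^2
Rod-side annular area A_ann = π/4 × (10.9² − 7.19²) = 52.71 in^2
Piston speed v = Q_in/A_cap; rod-end outflow Q_out = v × A_ann = Q_in × A_ann/A_cap.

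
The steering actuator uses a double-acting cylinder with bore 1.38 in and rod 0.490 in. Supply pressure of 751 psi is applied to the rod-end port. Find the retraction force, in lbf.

Rod-side annular area A_ann = π/4 × (1.38² − 0.490²) = 1.307 in^2
On retraction the pressure acts on the annular area (bore minus rod).
F = P × A_ann

F ≈ 982 lbf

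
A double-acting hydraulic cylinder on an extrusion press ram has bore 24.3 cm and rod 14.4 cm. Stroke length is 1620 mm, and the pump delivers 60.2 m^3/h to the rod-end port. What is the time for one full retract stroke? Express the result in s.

Rod-side annular area A_ann = π/4 × (24.3² − 14.4²) = 300.9 cm^2
Swept volume V = A × L; t = V / Q = A·L / Q

t ≈ 2.92 s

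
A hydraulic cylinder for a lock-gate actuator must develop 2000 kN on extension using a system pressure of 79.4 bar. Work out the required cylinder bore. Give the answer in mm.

Extension force acts on the full piston face: F = P × (π/4)D².
D = √(4F / (πP)) = √(4 × 2000 kN / (π × 79.4 bar))

D ≈ 566 mm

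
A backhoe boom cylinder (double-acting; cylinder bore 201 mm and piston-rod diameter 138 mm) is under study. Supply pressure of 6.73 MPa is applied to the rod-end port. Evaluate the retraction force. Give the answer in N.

Rod-side annular area A_ann = π/4 × (201² − 138²) = 16770 mm^2
On retraction the pressure acts on the annular area (bore minus rod).
F = P × A_ann

F ≈ 1.13e5 N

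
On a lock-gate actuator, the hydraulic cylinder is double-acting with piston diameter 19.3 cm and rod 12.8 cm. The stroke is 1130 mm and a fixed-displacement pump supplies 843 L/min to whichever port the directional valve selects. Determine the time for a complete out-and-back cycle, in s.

Cap-side area A_cap = π/4 × (19.3 cm)² = 292.6 cm^2
Rod-side annular area A_ann = π/4 × (19.3² − 12.8²) = 163.9 cm^2
t_ext = A_cap·L/Q = 2.353 s
t_ret = A_ann·L/Q = 1.318 s
t_cycle = t_ext + t_ret

t ≈ 3.67 s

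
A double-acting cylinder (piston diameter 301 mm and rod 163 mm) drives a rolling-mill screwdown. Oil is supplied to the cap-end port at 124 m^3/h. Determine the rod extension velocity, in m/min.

v ≈ 29.0 m/min

Cap-side area A_cap = π/4 × (301 mm)² = 71160 mm^2
v = Q / A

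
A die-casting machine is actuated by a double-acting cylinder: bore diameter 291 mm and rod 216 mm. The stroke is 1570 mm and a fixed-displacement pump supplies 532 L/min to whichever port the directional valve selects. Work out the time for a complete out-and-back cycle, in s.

t ≈ 17.1 s

Cap-side area A_cap = π/4 × (291 mm)² = 66510 mm^2
Rod-side annular area A_ann = π/4 × (291² − 216²) = 29860 mm^2
t_ext = A_cap·L/Q = 11.78 s
t_ret = A_ann·L/Q = 5.288 s
t_cycle = t_ext + t_ret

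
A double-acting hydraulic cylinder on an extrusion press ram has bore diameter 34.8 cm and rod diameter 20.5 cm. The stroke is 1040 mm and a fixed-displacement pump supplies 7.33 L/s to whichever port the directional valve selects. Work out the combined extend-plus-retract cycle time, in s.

t ≈ 22.3 s

Cap-side area A_cap = π/4 × (34.8 cm)² = 951.1 cm^2
Rod-side annular area A_ann = π/4 × (34.8² − 20.5²) = 621.1 cm^2
t_ext = A_cap·L/Q = 13.50 s
t_ret = A_ann·L/Q = 8.812 s
t_cycle = t_ext + t_ret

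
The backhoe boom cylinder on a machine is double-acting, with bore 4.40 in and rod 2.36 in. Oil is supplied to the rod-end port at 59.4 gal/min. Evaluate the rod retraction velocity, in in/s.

Rod-side annular area A_ann = π/4 × (4.40² − 2.36²) = 10.83 in^2
Flow into the rod-end port fills the annular volume.
v = Q / A

v ≈ 21.1 in/s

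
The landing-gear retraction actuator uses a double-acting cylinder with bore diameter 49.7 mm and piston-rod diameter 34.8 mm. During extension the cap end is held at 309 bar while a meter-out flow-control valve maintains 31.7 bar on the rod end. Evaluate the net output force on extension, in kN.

Cap-side area A_cap = π/4 × (49.7 mm)² = 1940 mm^2
Rod-side annular area A_ann = π/4 × (49.7² − 34.8²) = 988.9 mm^2
Net thrust = P_cap·A_cap − P_rod·A_ann = 59.95 kN − 3.135 kN

F ≈ 56.8 kN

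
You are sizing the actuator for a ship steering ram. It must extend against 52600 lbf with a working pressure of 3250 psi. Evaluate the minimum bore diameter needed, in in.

Extension force acts on the full piston face: F = P × (π/4)D².
D = √(4F / (πP)) = √(4 × 52600 lbf / (π × 3250 psi))

D ≈ 4.54 in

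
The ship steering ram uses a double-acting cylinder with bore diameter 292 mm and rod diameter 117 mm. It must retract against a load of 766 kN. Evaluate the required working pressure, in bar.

P ≈ 136 bar

Rod-side annular area A_ann = π/4 × (292² − 117²) = 56210 mm^2
Retraction: pressure acts on the annular area.
P = F / A = 766 kN / A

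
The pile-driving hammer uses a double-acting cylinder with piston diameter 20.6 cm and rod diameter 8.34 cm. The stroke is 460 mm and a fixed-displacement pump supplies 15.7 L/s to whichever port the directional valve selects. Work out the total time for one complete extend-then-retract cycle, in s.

t ≈ 1.79 s

Cap-side area A_cap = π/4 × (20.6 cm)² = 333.3 cm^2
Rod-side annular area A_ann = π/4 × (20.6² − 8.34²) = 278.7 cm^2
t_ext = A_cap·L/Q = 0.9765 s
t_ret = A_ann·L/Q = 0.8165 s
t_cycle = t_ext + t_ret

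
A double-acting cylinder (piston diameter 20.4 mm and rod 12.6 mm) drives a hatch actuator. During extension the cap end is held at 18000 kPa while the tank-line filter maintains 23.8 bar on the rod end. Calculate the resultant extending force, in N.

Cap-side area A_cap = π/4 × (20.4 mm)² = 326.9 mm^2
Rod-side annular area A_ann = π/4 × (20.4² − 12.6²) = 202.2 mm^2
Net thrust = P_cap·A_cap − P_rod·A_ann = 5883 N − 481.1 N

F ≈ 5400 N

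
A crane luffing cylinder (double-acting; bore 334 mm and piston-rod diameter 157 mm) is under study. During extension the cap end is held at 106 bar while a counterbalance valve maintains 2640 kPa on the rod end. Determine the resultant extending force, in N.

F ≈ 7.49e5 N

Cap-side area A_cap = π/4 × (334 mm)² = 87620 mm^2
Rod-side annular area A_ann = π/4 × (334² − 157²) = 68260 mm^2
Net thrust = P_cap·A_cap − P_rod·A_ann = 9.287e5 N − 1.802e5 N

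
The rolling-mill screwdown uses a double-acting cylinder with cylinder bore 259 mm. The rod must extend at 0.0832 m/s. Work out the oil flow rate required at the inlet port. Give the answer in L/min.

Cap-side area A_cap = π/4 × (259 mm)² = 52690 mm^2
Q = A × v

Q ≈ 263 L/min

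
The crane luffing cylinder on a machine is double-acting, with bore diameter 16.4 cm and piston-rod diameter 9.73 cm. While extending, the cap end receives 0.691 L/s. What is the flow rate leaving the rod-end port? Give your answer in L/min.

Cap-side area A_cap = π/4 × (16.4 cm)² = 211.2 cm^2
Rod-side annular area A_ann = π/4 × (16.4² − 9.73²) = 136.9 cm^2
Piston speed v = Q_in/A_cap; rod-end outflow Q_out = v × A_ann = Q_in × A_ann/A_cap.

Q_out ≈ 26.9 L/min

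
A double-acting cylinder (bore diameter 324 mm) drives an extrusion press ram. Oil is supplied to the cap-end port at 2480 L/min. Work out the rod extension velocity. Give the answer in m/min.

Cap-side area A_cap = π/4 × (324 mm)² = 82450 mm^2
v = Q / A

v ≈ 30.1 m/min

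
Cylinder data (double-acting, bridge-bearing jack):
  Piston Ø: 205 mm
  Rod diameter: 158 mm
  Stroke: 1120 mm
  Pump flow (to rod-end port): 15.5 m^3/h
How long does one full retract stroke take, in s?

t ≈ 3.49 s

Rod-side annular area A_ann = π/4 × (205² − 158²) = 13400 mm^2
Swept volume V = A × L; t = V / Q = A·L / Q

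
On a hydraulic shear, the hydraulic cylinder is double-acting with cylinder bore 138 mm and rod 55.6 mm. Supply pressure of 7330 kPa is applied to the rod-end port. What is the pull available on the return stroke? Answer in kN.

Rod-side annular area A_ann = π/4 × (138² − 55.6²) = 12530 mm^2
On retraction the pressure acts on the annular area (bore minus rod).
F = P × A_ann

F ≈ 91.8 kN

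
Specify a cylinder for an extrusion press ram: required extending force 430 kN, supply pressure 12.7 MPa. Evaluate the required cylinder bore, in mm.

Extension force acts on the full piston face: F = P × (π/4)D².
D = √(4F / (πP)) = √(4 × 430 kN / (π × 12.7 MPa))

D ≈ 208 mm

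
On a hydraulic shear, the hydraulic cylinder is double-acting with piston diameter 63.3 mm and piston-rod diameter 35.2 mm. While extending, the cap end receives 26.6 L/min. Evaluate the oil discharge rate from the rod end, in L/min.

Cap-side area A_cap = π/4 × (63.3 mm)² = 3147 mm^2
Rod-side annular area A_ann = π/4 × (63.3² − 35.2²) = 2174 mm^2
Piston speed v = Q_in/A_cap; rod-end outflow Q_out = v × A_ann = Q_in × A_ann/A_cap.

Q_out ≈ 18.4 L/min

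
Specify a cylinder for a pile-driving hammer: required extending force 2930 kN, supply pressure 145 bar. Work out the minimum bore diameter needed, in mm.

D ≈ 507 mm

Extension force acts on the full piston face: F = P × (π/4)D².
D = √(4F / (πP)) = √(4 × 2930 kN / (π × 145 bar))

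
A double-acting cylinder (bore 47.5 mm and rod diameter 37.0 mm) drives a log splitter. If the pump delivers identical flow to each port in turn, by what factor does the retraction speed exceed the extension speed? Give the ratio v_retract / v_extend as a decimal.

Cap-side area A_cap = π/4 × (47.5 mm)² = 1772 mm^2
Rod-side annular area A_ann = π/4 × (47.5² − 37.0²) = 696.8 mm^2
For equal Q, v ∝ 1/A, so v_ret/v_ext = A_cap/A_ann.

v_ret/v_ext ≈ 2.54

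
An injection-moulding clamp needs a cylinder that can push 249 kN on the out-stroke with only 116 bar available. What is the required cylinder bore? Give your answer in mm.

Extension force acts on the full piston face: F = P × (π/4)D².
D = √(4F / (πP)) = √(4 × 249 kN / (π × 116 bar))

D ≈ 165 mm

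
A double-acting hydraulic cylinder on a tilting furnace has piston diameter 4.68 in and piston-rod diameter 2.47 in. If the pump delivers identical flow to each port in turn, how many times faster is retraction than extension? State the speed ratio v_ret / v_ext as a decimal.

v_ret/v_ext ≈ 1.39

Cap-side area A_cap = π/4 × (4.68 in)² = 17.20 in^2
Rod-side annular area A_ann = π/4 × (4.68² − 2.47²) = 12.41 in^2
For equal Q, v ∝ 1/A, so v_ret/v_ext = A_cap/A_ann.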